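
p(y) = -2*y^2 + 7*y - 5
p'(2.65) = -3.60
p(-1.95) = -26.26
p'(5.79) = -16.16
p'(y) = 7 - 4*y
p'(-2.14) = 15.56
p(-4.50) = -77.00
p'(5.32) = -14.28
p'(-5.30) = 28.20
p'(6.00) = -17.00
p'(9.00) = -29.00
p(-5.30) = -98.28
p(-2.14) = -29.14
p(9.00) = -104.00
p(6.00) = -35.00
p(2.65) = -0.50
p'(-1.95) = 14.80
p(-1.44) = -19.23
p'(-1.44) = 12.76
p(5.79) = -31.52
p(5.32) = -24.36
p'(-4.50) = 25.00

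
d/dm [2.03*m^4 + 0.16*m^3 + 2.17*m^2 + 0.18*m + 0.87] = 8.12*m^3 + 0.48*m^2 + 4.34*m + 0.18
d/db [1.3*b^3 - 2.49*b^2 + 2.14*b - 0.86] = 3.9*b^2 - 4.98*b + 2.14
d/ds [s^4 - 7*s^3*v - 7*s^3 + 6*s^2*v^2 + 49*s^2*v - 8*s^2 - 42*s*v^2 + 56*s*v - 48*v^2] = 4*s^3 - 21*s^2*v - 21*s^2 + 12*s*v^2 + 98*s*v - 16*s - 42*v^2 + 56*v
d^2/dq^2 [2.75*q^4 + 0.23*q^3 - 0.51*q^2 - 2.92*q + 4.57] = 33.0*q^2 + 1.38*q - 1.02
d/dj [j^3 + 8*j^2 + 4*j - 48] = 3*j^2 + 16*j + 4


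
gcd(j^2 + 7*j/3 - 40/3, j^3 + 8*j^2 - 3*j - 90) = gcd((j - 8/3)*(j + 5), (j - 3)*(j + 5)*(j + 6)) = j + 5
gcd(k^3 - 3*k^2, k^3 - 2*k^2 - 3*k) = k^2 - 3*k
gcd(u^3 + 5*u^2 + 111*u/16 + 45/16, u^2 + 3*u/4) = u + 3/4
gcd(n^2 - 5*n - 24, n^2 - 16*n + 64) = n - 8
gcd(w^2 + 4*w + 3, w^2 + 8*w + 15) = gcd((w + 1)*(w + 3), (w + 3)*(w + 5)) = w + 3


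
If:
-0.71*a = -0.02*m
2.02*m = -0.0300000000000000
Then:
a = -0.00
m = -0.01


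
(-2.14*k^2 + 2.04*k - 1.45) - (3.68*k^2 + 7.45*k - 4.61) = -5.82*k^2 - 5.41*k + 3.16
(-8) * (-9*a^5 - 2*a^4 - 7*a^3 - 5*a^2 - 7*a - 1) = 72*a^5 + 16*a^4 + 56*a^3 + 40*a^2 + 56*a + 8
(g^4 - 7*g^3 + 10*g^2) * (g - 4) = g^5 - 11*g^4 + 38*g^3 - 40*g^2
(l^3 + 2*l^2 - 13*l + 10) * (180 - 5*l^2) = -5*l^5 - 10*l^4 + 245*l^3 + 310*l^2 - 2340*l + 1800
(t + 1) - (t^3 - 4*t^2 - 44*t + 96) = -t^3 + 4*t^2 + 45*t - 95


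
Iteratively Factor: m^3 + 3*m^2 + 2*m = (m + 2)*(m^2 + m) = m*(m + 2)*(m + 1)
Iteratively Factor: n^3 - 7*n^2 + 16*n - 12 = (n - 2)*(n^2 - 5*n + 6) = (n - 3)*(n - 2)*(n - 2)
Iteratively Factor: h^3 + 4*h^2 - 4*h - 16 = (h + 4)*(h^2 - 4) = (h + 2)*(h + 4)*(h - 2)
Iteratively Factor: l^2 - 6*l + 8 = (l - 2)*(l - 4)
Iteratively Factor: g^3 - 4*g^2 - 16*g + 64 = (g - 4)*(g^2 - 16) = (g - 4)^2*(g + 4)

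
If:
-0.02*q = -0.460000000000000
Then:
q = 23.00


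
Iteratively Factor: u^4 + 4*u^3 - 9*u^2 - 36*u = (u + 4)*(u^3 - 9*u) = (u + 3)*(u + 4)*(u^2 - 3*u) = (u - 3)*(u + 3)*(u + 4)*(u)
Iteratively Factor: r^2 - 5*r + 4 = (r - 1)*(r - 4)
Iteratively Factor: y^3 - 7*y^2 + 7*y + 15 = (y - 3)*(y^2 - 4*y - 5) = (y - 5)*(y - 3)*(y + 1)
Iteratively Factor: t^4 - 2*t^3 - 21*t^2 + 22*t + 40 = (t + 1)*(t^3 - 3*t^2 - 18*t + 40) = (t + 1)*(t + 4)*(t^2 - 7*t + 10) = (t - 5)*(t + 1)*(t + 4)*(t - 2)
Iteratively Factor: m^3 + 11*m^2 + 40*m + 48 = (m + 3)*(m^2 + 8*m + 16) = (m + 3)*(m + 4)*(m + 4)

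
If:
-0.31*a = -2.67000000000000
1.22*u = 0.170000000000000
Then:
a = 8.61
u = 0.14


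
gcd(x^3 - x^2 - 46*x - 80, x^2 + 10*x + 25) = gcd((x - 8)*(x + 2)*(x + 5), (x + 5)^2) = x + 5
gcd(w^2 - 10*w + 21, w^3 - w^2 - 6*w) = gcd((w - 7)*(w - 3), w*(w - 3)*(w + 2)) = w - 3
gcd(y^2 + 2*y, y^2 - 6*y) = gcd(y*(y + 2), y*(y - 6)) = y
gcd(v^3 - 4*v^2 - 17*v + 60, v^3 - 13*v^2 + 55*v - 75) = v^2 - 8*v + 15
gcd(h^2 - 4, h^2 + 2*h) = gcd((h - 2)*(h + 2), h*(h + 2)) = h + 2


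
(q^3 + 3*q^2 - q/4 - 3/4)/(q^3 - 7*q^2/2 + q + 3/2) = (2*q^2 + 5*q - 3)/(2*(q^2 - 4*q + 3))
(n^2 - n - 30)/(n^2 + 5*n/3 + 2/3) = 3*(n^2 - n - 30)/(3*n^2 + 5*n + 2)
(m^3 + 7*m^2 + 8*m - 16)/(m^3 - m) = (m^2 + 8*m + 16)/(m*(m + 1))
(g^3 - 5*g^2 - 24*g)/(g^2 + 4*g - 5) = g*(g^2 - 5*g - 24)/(g^2 + 4*g - 5)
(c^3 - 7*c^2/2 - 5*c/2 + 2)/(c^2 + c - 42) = (c^3 - 7*c^2/2 - 5*c/2 + 2)/(c^2 + c - 42)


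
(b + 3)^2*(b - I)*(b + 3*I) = b^4 + 6*b^3 + 2*I*b^3 + 12*b^2 + 12*I*b^2 + 18*b + 18*I*b + 27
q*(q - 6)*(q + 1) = q^3 - 5*q^2 - 6*q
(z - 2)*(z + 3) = z^2 + z - 6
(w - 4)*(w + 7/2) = w^2 - w/2 - 14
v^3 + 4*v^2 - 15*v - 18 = (v - 3)*(v + 1)*(v + 6)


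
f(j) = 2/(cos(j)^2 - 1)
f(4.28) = -2.43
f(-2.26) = -3.36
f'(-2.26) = 5.53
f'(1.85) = -1.24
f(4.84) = -2.03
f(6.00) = -25.62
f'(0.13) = 1820.63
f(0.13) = -119.01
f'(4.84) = -0.52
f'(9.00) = -52.07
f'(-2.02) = 2.38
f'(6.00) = -176.06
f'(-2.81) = 109.62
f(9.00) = -11.78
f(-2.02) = -2.46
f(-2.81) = -18.87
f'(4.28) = 2.24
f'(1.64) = -0.28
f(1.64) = -2.01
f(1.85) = -2.16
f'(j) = 4*sin(j)*cos(j)/(cos(j)^2 - 1)^2 = 4*cos(j)/sin(j)^3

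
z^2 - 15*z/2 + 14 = (z - 4)*(z - 7/2)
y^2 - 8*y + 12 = (y - 6)*(y - 2)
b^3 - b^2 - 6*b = b*(b - 3)*(b + 2)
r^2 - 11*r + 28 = (r - 7)*(r - 4)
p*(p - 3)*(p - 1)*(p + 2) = p^4 - 2*p^3 - 5*p^2 + 6*p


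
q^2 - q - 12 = (q - 4)*(q + 3)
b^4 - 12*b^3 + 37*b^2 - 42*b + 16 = (b - 8)*(b - 2)*(b - 1)^2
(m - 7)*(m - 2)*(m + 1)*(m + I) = m^4 - 8*m^3 + I*m^3 + 5*m^2 - 8*I*m^2 + 14*m + 5*I*m + 14*I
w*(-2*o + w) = -2*o*w + w^2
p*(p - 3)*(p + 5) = p^3 + 2*p^2 - 15*p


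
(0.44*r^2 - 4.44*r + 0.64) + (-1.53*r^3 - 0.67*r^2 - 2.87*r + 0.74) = -1.53*r^3 - 0.23*r^2 - 7.31*r + 1.38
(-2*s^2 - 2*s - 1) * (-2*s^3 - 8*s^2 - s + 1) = 4*s^5 + 20*s^4 + 20*s^3 + 8*s^2 - s - 1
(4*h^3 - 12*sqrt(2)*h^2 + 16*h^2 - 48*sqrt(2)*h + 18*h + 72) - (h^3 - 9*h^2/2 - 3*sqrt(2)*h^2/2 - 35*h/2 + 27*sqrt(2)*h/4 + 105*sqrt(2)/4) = 3*h^3 - 21*sqrt(2)*h^2/2 + 41*h^2/2 - 219*sqrt(2)*h/4 + 71*h/2 - 105*sqrt(2)/4 + 72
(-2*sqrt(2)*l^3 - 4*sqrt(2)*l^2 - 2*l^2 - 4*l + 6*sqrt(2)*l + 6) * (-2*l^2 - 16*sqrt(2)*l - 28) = 4*sqrt(2)*l^5 + 8*sqrt(2)*l^4 + 68*l^4 + 76*sqrt(2)*l^3 + 136*l^3 - 148*l^2 + 176*sqrt(2)*l^2 - 264*sqrt(2)*l + 112*l - 168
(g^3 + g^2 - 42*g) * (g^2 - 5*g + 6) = g^5 - 4*g^4 - 41*g^3 + 216*g^2 - 252*g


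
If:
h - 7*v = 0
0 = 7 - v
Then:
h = 49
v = 7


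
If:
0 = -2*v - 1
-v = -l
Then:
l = -1/2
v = -1/2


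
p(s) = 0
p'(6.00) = 0.00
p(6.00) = 0.00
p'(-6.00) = 0.00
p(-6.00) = 0.00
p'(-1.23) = 0.00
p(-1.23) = 0.00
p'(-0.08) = 0.00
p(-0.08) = 0.00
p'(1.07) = 0.00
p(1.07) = 0.00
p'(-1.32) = 0.00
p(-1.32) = 0.00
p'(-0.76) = 0.00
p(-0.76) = 0.00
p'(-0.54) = 0.00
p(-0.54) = 0.00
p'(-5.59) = 0.00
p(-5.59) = 0.00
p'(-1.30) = 0.00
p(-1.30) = 0.00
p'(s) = 0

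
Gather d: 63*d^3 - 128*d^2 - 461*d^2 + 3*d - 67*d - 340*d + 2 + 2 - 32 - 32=63*d^3 - 589*d^2 - 404*d - 60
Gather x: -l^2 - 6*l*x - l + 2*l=-l^2 - 6*l*x + l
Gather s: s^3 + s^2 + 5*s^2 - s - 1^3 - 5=s^3 + 6*s^2 - s - 6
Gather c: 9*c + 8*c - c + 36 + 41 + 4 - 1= 16*c + 80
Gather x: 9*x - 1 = 9*x - 1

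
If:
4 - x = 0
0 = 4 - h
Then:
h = 4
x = 4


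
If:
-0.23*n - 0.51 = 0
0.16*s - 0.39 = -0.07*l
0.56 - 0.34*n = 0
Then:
No Solution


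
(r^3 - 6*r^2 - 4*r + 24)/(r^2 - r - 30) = (r^2 - 4)/(r + 5)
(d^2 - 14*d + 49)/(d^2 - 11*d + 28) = (d - 7)/(d - 4)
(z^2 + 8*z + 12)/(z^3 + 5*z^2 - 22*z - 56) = (z + 6)/(z^2 + 3*z - 28)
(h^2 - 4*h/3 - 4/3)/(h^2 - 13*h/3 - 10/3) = (h - 2)/(h - 5)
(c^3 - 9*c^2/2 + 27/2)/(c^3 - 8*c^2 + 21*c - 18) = (c + 3/2)/(c - 2)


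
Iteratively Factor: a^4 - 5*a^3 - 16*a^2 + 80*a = (a)*(a^3 - 5*a^2 - 16*a + 80) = a*(a - 5)*(a^2 - 16) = a*(a - 5)*(a + 4)*(a - 4)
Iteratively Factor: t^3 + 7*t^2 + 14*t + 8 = (t + 2)*(t^2 + 5*t + 4) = (t + 1)*(t + 2)*(t + 4)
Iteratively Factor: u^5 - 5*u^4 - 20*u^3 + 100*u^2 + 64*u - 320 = (u - 2)*(u^4 - 3*u^3 - 26*u^2 + 48*u + 160) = (u - 4)*(u - 2)*(u^3 + u^2 - 22*u - 40) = (u - 5)*(u - 4)*(u - 2)*(u^2 + 6*u + 8) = (u - 5)*(u - 4)*(u - 2)*(u + 4)*(u + 2)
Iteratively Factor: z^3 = (z)*(z^2) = z^2*(z)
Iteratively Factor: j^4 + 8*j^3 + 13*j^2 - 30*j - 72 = (j - 2)*(j^3 + 10*j^2 + 33*j + 36) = (j - 2)*(j + 4)*(j^2 + 6*j + 9) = (j - 2)*(j + 3)*(j + 4)*(j + 3)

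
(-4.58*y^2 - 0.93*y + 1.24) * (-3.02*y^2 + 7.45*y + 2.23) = 13.8316*y^4 - 31.3124*y^3 - 20.8867*y^2 + 7.1641*y + 2.7652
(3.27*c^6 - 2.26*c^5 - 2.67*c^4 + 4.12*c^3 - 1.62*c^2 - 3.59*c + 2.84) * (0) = 0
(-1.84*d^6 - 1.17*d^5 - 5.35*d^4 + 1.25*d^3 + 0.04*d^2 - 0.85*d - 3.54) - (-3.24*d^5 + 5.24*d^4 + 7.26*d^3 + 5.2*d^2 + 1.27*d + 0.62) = -1.84*d^6 + 2.07*d^5 - 10.59*d^4 - 6.01*d^3 - 5.16*d^2 - 2.12*d - 4.16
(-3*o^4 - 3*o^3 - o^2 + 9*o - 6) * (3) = -9*o^4 - 9*o^3 - 3*o^2 + 27*o - 18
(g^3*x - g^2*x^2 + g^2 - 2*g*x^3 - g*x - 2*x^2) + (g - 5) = g^3*x - g^2*x^2 + g^2 - 2*g*x^3 - g*x + g - 2*x^2 - 5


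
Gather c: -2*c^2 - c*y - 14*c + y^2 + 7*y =-2*c^2 + c*(-y - 14) + y^2 + 7*y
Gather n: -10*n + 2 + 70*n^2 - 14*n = 70*n^2 - 24*n + 2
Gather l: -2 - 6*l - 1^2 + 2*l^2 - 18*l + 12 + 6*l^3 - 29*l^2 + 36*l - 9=6*l^3 - 27*l^2 + 12*l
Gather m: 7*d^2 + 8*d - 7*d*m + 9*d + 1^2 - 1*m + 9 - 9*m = 7*d^2 + 17*d + m*(-7*d - 10) + 10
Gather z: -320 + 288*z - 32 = 288*z - 352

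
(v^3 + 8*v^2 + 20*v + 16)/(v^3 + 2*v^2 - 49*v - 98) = (v^2 + 6*v + 8)/(v^2 - 49)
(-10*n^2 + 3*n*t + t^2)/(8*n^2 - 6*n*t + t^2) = (5*n + t)/(-4*n + t)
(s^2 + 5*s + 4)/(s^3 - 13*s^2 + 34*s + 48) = (s + 4)/(s^2 - 14*s + 48)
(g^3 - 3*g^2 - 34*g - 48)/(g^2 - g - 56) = (g^2 + 5*g + 6)/(g + 7)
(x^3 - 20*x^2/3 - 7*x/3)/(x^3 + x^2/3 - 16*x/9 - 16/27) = 9*x*(x - 7)/(9*x^2 - 16)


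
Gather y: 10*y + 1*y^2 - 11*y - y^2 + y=0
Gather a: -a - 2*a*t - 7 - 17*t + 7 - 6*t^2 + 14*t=a*(-2*t - 1) - 6*t^2 - 3*t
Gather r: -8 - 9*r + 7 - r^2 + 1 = -r^2 - 9*r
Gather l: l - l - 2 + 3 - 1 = 0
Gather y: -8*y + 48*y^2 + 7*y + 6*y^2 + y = 54*y^2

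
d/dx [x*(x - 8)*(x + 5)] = 3*x^2 - 6*x - 40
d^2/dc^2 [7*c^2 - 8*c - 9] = 14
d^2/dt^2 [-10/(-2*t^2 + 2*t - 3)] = 40*(-2*t^2 + 2*t + 2*(2*t - 1)^2 - 3)/(2*t^2 - 2*t + 3)^3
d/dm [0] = 0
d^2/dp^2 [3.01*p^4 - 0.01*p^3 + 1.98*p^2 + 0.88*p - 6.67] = 36.12*p^2 - 0.06*p + 3.96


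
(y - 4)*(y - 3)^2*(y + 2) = y^4 - 8*y^3 + 13*y^2 + 30*y - 72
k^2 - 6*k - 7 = (k - 7)*(k + 1)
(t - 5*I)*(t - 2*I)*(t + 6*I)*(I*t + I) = I*t^4 + t^3 + I*t^3 + t^2 + 32*I*t^2 + 60*t + 32*I*t + 60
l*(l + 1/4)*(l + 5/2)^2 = l^4 + 21*l^3/4 + 15*l^2/2 + 25*l/16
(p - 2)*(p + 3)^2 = p^3 + 4*p^2 - 3*p - 18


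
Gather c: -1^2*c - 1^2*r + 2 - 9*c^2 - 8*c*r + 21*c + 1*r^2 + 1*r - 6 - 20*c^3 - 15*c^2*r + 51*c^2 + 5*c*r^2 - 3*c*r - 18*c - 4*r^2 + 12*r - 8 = -20*c^3 + c^2*(42 - 15*r) + c*(5*r^2 - 11*r + 2) - 3*r^2 + 12*r - 12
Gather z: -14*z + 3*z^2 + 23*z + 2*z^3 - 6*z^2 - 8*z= 2*z^3 - 3*z^2 + z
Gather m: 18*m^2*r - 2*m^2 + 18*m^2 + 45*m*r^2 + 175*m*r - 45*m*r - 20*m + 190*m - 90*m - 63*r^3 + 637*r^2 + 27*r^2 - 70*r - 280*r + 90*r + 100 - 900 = m^2*(18*r + 16) + m*(45*r^2 + 130*r + 80) - 63*r^3 + 664*r^2 - 260*r - 800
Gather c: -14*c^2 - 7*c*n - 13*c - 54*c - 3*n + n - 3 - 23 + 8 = -14*c^2 + c*(-7*n - 67) - 2*n - 18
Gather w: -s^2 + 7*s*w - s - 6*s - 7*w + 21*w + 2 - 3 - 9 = -s^2 - 7*s + w*(7*s + 14) - 10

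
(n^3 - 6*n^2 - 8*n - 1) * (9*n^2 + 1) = 9*n^5 - 54*n^4 - 71*n^3 - 15*n^2 - 8*n - 1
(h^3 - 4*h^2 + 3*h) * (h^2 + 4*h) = h^5 - 13*h^3 + 12*h^2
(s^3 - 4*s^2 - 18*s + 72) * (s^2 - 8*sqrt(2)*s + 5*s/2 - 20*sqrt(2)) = s^5 - 8*sqrt(2)*s^4 - 3*s^4/2 - 28*s^3 + 12*sqrt(2)*s^3 + 27*s^2 + 224*sqrt(2)*s^2 - 216*sqrt(2)*s + 180*s - 1440*sqrt(2)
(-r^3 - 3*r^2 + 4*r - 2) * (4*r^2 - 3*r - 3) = -4*r^5 - 9*r^4 + 28*r^3 - 11*r^2 - 6*r + 6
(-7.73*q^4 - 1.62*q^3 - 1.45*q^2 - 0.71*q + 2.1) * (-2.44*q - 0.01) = 18.8612*q^5 + 4.0301*q^4 + 3.5542*q^3 + 1.7469*q^2 - 5.1169*q - 0.021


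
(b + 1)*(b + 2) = b^2 + 3*b + 2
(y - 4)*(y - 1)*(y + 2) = y^3 - 3*y^2 - 6*y + 8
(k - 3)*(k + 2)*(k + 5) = k^3 + 4*k^2 - 11*k - 30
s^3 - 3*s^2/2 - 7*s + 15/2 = (s - 3)*(s - 1)*(s + 5/2)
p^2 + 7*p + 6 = (p + 1)*(p + 6)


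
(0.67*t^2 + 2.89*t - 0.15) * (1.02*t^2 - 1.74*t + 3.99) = 0.6834*t^4 + 1.782*t^3 - 2.5083*t^2 + 11.7921*t - 0.5985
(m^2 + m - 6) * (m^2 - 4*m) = m^4 - 3*m^3 - 10*m^2 + 24*m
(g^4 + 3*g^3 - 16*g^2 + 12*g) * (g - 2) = g^5 + g^4 - 22*g^3 + 44*g^2 - 24*g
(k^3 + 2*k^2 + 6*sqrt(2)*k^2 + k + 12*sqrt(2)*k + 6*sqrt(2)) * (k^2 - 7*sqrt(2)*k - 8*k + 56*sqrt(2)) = k^5 - 6*k^4 - sqrt(2)*k^4 - 99*k^3 + 6*sqrt(2)*k^3 + 15*sqrt(2)*k^2 + 496*k^2 + 8*sqrt(2)*k + 1260*k + 672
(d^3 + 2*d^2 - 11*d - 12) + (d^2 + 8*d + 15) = d^3 + 3*d^2 - 3*d + 3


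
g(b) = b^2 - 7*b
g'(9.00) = 11.00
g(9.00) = 18.00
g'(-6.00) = -19.00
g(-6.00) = 78.00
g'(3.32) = -0.36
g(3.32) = -12.22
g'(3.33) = -0.34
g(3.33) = -12.22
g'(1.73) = -3.54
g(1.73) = -9.12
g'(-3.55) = -14.10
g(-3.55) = 37.45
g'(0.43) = -6.14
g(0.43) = -2.83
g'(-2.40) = -11.80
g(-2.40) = 22.56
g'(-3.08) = -13.16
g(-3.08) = 31.05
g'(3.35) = -0.30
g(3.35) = -12.23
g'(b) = 2*b - 7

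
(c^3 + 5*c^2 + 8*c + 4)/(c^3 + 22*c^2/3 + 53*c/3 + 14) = 3*(c^2 + 3*c + 2)/(3*c^2 + 16*c + 21)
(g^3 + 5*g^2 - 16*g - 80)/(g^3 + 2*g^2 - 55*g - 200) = (g^2 - 16)/(g^2 - 3*g - 40)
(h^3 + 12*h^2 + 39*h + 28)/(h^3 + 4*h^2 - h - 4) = (h + 7)/(h - 1)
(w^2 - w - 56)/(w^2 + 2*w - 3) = (w^2 - w - 56)/(w^2 + 2*w - 3)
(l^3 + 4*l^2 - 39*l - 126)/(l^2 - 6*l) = l + 10 + 21/l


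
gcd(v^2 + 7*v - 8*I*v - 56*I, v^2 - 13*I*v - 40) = v - 8*I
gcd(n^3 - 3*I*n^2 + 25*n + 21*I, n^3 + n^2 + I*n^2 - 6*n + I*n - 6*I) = n + I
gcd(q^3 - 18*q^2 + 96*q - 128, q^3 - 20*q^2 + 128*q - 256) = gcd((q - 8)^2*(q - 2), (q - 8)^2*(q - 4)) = q^2 - 16*q + 64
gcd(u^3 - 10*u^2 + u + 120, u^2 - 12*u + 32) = u - 8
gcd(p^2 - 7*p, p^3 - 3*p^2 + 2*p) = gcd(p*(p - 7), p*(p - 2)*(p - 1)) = p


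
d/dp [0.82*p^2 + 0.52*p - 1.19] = 1.64*p + 0.52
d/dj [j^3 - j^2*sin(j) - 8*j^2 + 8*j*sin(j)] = -j^2*cos(j) + 3*j^2 - 2*j*sin(j) + 8*j*cos(j) - 16*j + 8*sin(j)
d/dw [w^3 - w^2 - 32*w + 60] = 3*w^2 - 2*w - 32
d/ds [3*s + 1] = 3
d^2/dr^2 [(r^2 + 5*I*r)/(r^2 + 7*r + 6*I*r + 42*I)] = (r^3*(-14 - 2*I) - 252*I*r^2 + 1260*r - 588 + 2520*I)/(r^6 + r^5*(21 + 18*I) + r^4*(39 + 378*I) + r^3*(-1925 + 2430*I) + r^2*(-15876 + 1638*I) + r*(-37044 - 31752*I) - 74088*I)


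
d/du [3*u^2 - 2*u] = 6*u - 2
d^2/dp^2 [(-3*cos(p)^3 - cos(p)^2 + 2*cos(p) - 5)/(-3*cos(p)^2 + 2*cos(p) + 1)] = (9*(1 - cos(p)^2)^2 - 27*cos(p)^6 + 27*cos(p)^5 - 241*cos(p)^3 - 112*cos(p)^2 + 106*cos(p) - 89)/((cos(p) - 1)^2*(3*cos(p) + 1)^3)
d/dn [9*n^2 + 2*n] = 18*n + 2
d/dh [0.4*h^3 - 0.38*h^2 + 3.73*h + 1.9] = 1.2*h^2 - 0.76*h + 3.73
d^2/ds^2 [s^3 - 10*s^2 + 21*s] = 6*s - 20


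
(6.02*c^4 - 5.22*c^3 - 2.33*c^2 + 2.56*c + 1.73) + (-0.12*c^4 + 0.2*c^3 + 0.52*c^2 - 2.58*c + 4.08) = 5.9*c^4 - 5.02*c^3 - 1.81*c^2 - 0.02*c + 5.81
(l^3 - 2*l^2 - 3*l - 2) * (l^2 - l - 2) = l^5 - 3*l^4 - 3*l^3 + 5*l^2 + 8*l + 4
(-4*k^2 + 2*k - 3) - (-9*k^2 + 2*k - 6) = 5*k^2 + 3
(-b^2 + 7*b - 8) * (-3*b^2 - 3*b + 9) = 3*b^4 - 18*b^3 - 6*b^2 + 87*b - 72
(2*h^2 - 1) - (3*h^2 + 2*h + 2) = -h^2 - 2*h - 3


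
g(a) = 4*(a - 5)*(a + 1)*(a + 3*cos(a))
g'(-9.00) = 2034.43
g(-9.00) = -5256.56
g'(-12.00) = 604.40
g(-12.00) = -7082.39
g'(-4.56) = -4.33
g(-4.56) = -682.77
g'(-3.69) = 231.77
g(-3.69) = -584.41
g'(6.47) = 356.23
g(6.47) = 413.66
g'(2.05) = 60.09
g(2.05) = -24.00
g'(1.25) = 49.16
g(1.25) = -74.11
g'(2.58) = 20.90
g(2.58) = -1.41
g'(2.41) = 36.06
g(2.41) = -6.28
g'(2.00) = 62.20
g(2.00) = -27.06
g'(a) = 4*(1 - 3*sin(a))*(a - 5)*(a + 1) + 4*(a - 5)*(a + 3*cos(a)) + 4*(a + 1)*(a + 3*cos(a)) = -4*(a - 5)*(a + 1)*(3*sin(a) - 1) + 4*(a - 5)*(a + 3*cos(a)) + 4*(a + 1)*(a + 3*cos(a))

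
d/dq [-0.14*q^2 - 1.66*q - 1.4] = -0.28*q - 1.66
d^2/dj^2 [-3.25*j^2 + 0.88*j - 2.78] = -6.50000000000000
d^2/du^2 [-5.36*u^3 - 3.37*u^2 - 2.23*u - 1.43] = -32.16*u - 6.74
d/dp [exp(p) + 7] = exp(p)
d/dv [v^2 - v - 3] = 2*v - 1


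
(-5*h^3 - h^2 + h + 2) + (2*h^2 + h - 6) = -5*h^3 + h^2 + 2*h - 4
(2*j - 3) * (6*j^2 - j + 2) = 12*j^3 - 20*j^2 + 7*j - 6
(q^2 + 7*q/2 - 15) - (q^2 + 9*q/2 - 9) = -q - 6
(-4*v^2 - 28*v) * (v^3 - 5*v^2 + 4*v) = -4*v^5 - 8*v^4 + 124*v^3 - 112*v^2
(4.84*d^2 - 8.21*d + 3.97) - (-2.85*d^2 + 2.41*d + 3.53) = 7.69*d^2 - 10.62*d + 0.44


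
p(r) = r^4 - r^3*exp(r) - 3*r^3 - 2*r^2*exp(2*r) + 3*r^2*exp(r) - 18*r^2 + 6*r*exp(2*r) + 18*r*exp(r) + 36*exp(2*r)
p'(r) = -r^3*exp(r) + 4*r^3 - 4*r^2*exp(2*r) - 9*r^2 + 8*r*exp(2*r) + 24*r*exp(r) - 36*r + 78*exp(2*r) + 18*exp(r)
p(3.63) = 46640.15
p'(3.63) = 79377.15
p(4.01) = 87708.79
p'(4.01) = 141875.94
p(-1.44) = -26.72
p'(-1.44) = 21.28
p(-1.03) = -16.25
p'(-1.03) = 29.50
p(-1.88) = -33.31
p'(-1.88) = 7.30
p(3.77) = 59074.80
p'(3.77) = 98885.83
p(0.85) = 242.17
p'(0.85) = 502.13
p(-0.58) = -0.54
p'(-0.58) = 42.04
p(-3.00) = 0.00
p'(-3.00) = -82.30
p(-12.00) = 23328.01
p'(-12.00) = -7775.99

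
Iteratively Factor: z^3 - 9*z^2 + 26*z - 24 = (z - 2)*(z^2 - 7*z + 12) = (z - 3)*(z - 2)*(z - 4)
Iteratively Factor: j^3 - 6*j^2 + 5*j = (j - 1)*(j^2 - 5*j) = (j - 5)*(j - 1)*(j)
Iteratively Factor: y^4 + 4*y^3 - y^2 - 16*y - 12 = (y + 3)*(y^3 + y^2 - 4*y - 4) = (y + 1)*(y + 3)*(y^2 - 4) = (y + 1)*(y + 2)*(y + 3)*(y - 2)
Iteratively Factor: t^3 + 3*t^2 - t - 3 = (t + 1)*(t^2 + 2*t - 3) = (t + 1)*(t + 3)*(t - 1)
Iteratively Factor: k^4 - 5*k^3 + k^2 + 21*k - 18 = (k - 3)*(k^3 - 2*k^2 - 5*k + 6) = (k - 3)*(k + 2)*(k^2 - 4*k + 3) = (k - 3)^2*(k + 2)*(k - 1)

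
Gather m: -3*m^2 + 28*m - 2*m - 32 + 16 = -3*m^2 + 26*m - 16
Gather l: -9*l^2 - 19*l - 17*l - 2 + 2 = -9*l^2 - 36*l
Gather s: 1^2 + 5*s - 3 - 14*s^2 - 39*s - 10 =-14*s^2 - 34*s - 12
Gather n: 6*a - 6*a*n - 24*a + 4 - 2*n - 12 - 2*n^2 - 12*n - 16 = -18*a - 2*n^2 + n*(-6*a - 14) - 24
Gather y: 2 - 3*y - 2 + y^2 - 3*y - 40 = y^2 - 6*y - 40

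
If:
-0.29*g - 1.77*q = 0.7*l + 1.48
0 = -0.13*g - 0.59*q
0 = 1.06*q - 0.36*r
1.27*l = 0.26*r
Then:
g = 7.67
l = -1.02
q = -1.69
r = -4.98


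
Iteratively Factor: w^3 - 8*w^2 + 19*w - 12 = (w - 1)*(w^2 - 7*w + 12) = (w - 3)*(w - 1)*(w - 4)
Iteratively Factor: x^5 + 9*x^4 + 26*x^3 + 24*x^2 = (x + 4)*(x^4 + 5*x^3 + 6*x^2) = (x + 3)*(x + 4)*(x^3 + 2*x^2) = x*(x + 3)*(x + 4)*(x^2 + 2*x) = x^2*(x + 3)*(x + 4)*(x + 2)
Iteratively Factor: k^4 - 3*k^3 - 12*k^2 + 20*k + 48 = (k - 4)*(k^3 + k^2 - 8*k - 12) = (k - 4)*(k + 2)*(k^2 - k - 6) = (k - 4)*(k + 2)^2*(k - 3)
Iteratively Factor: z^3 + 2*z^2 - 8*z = (z + 4)*(z^2 - 2*z) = z*(z + 4)*(z - 2)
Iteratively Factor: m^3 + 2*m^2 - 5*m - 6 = (m + 1)*(m^2 + m - 6) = (m + 1)*(m + 3)*(m - 2)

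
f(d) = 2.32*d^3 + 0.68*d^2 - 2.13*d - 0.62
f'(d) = 6.96*d^2 + 1.36*d - 2.13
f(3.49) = 98.85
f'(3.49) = 87.39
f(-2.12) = -15.15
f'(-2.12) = 26.27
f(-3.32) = -70.95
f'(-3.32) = 70.07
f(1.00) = 0.25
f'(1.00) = 6.19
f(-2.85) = -42.73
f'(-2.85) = 50.53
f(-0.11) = -0.38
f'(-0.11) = -2.20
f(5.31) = 354.60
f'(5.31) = 201.34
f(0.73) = -0.91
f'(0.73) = 2.57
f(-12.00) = -3886.10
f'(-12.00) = 983.79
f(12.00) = 4080.70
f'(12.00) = 1016.43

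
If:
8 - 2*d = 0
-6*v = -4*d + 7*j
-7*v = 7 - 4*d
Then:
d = 4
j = 58/49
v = 9/7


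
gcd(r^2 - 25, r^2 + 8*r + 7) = 1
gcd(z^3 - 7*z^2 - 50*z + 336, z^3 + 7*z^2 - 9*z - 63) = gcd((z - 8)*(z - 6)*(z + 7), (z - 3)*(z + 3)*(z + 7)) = z + 7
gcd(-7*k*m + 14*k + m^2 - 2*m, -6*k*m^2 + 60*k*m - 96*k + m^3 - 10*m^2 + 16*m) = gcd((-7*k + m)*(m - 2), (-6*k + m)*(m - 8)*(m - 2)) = m - 2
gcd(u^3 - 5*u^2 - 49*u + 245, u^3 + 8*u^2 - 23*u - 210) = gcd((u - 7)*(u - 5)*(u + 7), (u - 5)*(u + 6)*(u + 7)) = u^2 + 2*u - 35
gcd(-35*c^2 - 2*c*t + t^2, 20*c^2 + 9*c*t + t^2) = 5*c + t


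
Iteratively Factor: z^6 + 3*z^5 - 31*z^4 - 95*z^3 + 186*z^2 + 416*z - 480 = (z + 4)*(z^5 - z^4 - 27*z^3 + 13*z^2 + 134*z - 120) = (z - 1)*(z + 4)*(z^4 - 27*z^2 - 14*z + 120) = (z - 1)*(z + 4)^2*(z^3 - 4*z^2 - 11*z + 30) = (z - 1)*(z + 3)*(z + 4)^2*(z^2 - 7*z + 10) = (z - 5)*(z - 1)*(z + 3)*(z + 4)^2*(z - 2)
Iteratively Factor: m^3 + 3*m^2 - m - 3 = (m + 1)*(m^2 + 2*m - 3) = (m - 1)*(m + 1)*(m + 3)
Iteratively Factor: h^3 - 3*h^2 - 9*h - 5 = (h - 5)*(h^2 + 2*h + 1) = (h - 5)*(h + 1)*(h + 1)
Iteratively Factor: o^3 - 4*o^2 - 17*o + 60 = (o + 4)*(o^2 - 8*o + 15) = (o - 5)*(o + 4)*(o - 3)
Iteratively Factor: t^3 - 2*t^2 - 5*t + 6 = (t - 3)*(t^2 + t - 2) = (t - 3)*(t + 2)*(t - 1)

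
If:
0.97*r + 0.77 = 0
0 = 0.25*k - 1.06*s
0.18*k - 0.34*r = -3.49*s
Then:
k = -0.27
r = -0.79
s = -0.06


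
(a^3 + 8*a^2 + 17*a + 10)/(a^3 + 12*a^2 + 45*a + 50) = (a + 1)/(a + 5)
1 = 1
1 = 1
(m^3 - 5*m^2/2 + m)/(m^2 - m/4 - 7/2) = 2*m*(2*m - 1)/(4*m + 7)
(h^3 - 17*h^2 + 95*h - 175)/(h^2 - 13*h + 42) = (h^2 - 10*h + 25)/(h - 6)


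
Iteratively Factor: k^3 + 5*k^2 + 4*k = (k + 1)*(k^2 + 4*k) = (k + 1)*(k + 4)*(k)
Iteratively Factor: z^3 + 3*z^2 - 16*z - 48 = (z + 4)*(z^2 - z - 12) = (z - 4)*(z + 4)*(z + 3)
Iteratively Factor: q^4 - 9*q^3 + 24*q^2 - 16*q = (q)*(q^3 - 9*q^2 + 24*q - 16) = q*(q - 1)*(q^2 - 8*q + 16) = q*(q - 4)*(q - 1)*(q - 4)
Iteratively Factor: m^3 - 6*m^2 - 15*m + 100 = (m + 4)*(m^2 - 10*m + 25) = (m - 5)*(m + 4)*(m - 5)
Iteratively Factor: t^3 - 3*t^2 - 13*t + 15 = (t + 3)*(t^2 - 6*t + 5) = (t - 5)*(t + 3)*(t - 1)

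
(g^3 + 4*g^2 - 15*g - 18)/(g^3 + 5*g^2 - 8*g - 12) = (g - 3)/(g - 2)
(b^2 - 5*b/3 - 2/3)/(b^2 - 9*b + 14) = (b + 1/3)/(b - 7)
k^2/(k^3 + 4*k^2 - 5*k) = k/(k^2 + 4*k - 5)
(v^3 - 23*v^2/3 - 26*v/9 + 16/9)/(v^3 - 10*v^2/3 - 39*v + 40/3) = (v + 2/3)/(v + 5)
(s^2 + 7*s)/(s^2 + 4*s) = (s + 7)/(s + 4)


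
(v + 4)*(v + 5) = v^2 + 9*v + 20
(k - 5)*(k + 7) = k^2 + 2*k - 35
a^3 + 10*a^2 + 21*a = a*(a + 3)*(a + 7)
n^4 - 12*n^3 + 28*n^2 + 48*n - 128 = (n - 8)*(n - 4)*(n - 2)*(n + 2)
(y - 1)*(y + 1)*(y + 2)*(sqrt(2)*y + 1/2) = sqrt(2)*y^4 + y^3/2 + 2*sqrt(2)*y^3 - sqrt(2)*y^2 + y^2 - 2*sqrt(2)*y - y/2 - 1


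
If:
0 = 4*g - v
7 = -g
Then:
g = -7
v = -28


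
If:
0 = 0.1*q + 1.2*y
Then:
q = -12.0*y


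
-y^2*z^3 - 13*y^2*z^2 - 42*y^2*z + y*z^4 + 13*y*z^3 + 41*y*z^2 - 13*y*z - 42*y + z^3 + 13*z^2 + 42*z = (-y + z)*(z + 6)*(z + 7)*(y*z + 1)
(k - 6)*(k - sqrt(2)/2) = k^2 - 6*k - sqrt(2)*k/2 + 3*sqrt(2)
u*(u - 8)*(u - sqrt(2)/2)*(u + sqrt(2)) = u^4 - 8*u^3 + sqrt(2)*u^3/2 - 4*sqrt(2)*u^2 - u^2 + 8*u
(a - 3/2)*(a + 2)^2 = a^3 + 5*a^2/2 - 2*a - 6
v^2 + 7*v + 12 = (v + 3)*(v + 4)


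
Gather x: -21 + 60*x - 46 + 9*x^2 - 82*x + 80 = 9*x^2 - 22*x + 13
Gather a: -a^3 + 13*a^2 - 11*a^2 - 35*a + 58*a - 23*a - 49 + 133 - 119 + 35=-a^3 + 2*a^2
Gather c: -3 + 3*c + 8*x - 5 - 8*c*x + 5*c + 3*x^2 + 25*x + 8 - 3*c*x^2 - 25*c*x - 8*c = c*(-3*x^2 - 33*x) + 3*x^2 + 33*x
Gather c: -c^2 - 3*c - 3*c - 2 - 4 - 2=-c^2 - 6*c - 8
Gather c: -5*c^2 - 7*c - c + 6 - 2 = -5*c^2 - 8*c + 4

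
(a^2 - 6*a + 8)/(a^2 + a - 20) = (a - 2)/(a + 5)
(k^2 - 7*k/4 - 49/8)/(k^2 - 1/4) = (8*k^2 - 14*k - 49)/(2*(4*k^2 - 1))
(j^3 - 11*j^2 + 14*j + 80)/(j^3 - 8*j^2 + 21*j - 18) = (j^3 - 11*j^2 + 14*j + 80)/(j^3 - 8*j^2 + 21*j - 18)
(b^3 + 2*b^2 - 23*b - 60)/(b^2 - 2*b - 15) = b + 4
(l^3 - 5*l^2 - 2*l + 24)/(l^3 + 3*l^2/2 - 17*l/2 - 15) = 2*(l - 4)/(2*l + 5)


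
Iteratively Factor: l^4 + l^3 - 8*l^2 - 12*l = (l - 3)*(l^3 + 4*l^2 + 4*l) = (l - 3)*(l + 2)*(l^2 + 2*l) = l*(l - 3)*(l + 2)*(l + 2)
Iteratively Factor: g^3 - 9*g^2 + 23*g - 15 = (g - 1)*(g^2 - 8*g + 15) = (g - 3)*(g - 1)*(g - 5)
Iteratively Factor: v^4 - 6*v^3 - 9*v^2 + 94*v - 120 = (v - 3)*(v^3 - 3*v^2 - 18*v + 40) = (v - 3)*(v + 4)*(v^2 - 7*v + 10) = (v - 5)*(v - 3)*(v + 4)*(v - 2)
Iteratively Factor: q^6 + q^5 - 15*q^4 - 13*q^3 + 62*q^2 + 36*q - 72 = (q - 3)*(q^5 + 4*q^4 - 3*q^3 - 22*q^2 - 4*q + 24) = (q - 3)*(q + 3)*(q^4 + q^3 - 6*q^2 - 4*q + 8) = (q - 3)*(q - 2)*(q + 3)*(q^3 + 3*q^2 - 4) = (q - 3)*(q - 2)*(q + 2)*(q + 3)*(q^2 + q - 2) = (q - 3)*(q - 2)*(q - 1)*(q + 2)*(q + 3)*(q + 2)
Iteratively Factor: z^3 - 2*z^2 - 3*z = (z - 3)*(z^2 + z) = z*(z - 3)*(z + 1)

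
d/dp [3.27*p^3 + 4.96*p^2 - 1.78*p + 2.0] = 9.81*p^2 + 9.92*p - 1.78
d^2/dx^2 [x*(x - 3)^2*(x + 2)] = 12*x^2 - 24*x - 6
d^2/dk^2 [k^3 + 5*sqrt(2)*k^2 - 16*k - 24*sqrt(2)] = 6*k + 10*sqrt(2)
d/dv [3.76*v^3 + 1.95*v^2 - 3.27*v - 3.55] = 11.28*v^2 + 3.9*v - 3.27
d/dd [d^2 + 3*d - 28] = 2*d + 3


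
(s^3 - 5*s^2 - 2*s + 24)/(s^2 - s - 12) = (s^2 - s - 6)/(s + 3)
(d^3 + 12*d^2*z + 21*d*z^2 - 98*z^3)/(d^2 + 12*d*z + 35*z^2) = (d^2 + 5*d*z - 14*z^2)/(d + 5*z)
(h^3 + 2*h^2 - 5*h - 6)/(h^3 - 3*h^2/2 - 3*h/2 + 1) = 2*(h + 3)/(2*h - 1)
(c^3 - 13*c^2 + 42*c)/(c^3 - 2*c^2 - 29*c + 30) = c*(c - 7)/(c^2 + 4*c - 5)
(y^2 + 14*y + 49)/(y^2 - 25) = (y^2 + 14*y + 49)/(y^2 - 25)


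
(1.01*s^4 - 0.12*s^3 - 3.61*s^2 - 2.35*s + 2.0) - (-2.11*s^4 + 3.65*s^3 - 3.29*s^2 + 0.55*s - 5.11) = 3.12*s^4 - 3.77*s^3 - 0.32*s^2 - 2.9*s + 7.11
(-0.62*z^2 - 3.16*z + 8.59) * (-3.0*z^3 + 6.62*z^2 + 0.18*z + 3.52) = 1.86*z^5 + 5.3756*z^4 - 46.8008*z^3 + 54.1146*z^2 - 9.577*z + 30.2368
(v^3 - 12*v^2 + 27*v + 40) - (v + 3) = v^3 - 12*v^2 + 26*v + 37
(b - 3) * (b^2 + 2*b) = b^3 - b^2 - 6*b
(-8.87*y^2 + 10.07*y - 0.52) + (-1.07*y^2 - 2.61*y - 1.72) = -9.94*y^2 + 7.46*y - 2.24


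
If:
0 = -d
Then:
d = 0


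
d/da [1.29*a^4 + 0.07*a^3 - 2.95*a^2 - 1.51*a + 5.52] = 5.16*a^3 + 0.21*a^2 - 5.9*a - 1.51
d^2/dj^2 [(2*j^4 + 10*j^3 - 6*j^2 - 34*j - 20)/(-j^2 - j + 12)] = 4*(-j^6 - 3*j^5 + 33*j^4 + 45*j^3 - 546*j^2 - 1518*j + 766)/(j^6 + 3*j^5 - 33*j^4 - 71*j^3 + 396*j^2 + 432*j - 1728)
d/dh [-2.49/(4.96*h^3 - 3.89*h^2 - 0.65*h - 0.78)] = (37.0512*h^2 - 19.3722*h - 1.6185)/(-4.96*h^3 + 3.89*h^2 + 0.65*h + 0.78)^2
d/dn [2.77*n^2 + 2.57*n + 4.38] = 5.54*n + 2.57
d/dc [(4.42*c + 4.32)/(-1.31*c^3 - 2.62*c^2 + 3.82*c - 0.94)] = (11.5804*c^3 + 28.558*c^2 + 22.6368*c - 20.6572)/(1.7161*c^6 + 6.8644*c^5 - 3.144*c^4 - 17.554*c^3 + 19.518*c^2 - 7.1816*c + 0.8836)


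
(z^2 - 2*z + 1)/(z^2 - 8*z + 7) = (z - 1)/(z - 7)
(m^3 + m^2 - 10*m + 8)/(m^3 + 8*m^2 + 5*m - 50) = (m^2 + 3*m - 4)/(m^2 + 10*m + 25)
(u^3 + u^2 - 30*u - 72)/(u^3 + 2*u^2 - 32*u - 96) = (u + 3)/(u + 4)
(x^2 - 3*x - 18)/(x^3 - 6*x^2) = (x + 3)/x^2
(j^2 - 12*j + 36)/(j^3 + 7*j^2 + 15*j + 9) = (j^2 - 12*j + 36)/(j^3 + 7*j^2 + 15*j + 9)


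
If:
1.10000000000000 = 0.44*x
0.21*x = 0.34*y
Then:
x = 2.50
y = 1.54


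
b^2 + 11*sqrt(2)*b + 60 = (b + 5*sqrt(2))*(b + 6*sqrt(2))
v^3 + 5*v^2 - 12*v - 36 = (v - 3)*(v + 2)*(v + 6)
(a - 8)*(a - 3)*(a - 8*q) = a^3 - 8*a^2*q - 11*a^2 + 88*a*q + 24*a - 192*q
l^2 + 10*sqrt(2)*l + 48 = (l + 4*sqrt(2))*(l + 6*sqrt(2))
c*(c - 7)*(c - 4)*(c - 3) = c^4 - 14*c^3 + 61*c^2 - 84*c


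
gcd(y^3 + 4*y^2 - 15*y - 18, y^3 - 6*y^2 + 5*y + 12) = y^2 - 2*y - 3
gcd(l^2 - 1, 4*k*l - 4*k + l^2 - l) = l - 1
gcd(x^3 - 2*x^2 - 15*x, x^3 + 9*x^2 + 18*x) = x^2 + 3*x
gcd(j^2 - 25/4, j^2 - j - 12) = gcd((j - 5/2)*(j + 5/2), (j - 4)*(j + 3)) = 1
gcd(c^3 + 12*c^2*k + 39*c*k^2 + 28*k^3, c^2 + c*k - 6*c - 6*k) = c + k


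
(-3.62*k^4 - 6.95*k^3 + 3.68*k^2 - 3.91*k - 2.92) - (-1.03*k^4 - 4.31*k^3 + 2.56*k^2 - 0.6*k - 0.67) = -2.59*k^4 - 2.64*k^3 + 1.12*k^2 - 3.31*k - 2.25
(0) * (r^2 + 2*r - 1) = 0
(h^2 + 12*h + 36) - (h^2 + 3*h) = 9*h + 36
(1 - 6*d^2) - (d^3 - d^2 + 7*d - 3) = -d^3 - 5*d^2 - 7*d + 4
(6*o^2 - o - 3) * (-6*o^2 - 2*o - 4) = -36*o^4 - 6*o^3 - 4*o^2 + 10*o + 12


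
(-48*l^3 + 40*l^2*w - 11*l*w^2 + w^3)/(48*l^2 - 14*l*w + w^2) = (-48*l^3 + 40*l^2*w - 11*l*w^2 + w^3)/(48*l^2 - 14*l*w + w^2)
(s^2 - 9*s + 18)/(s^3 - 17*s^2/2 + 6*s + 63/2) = 2*(s - 6)/(2*s^2 - 11*s - 21)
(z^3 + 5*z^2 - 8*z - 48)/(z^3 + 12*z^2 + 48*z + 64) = (z - 3)/(z + 4)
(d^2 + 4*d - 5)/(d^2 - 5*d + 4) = (d + 5)/(d - 4)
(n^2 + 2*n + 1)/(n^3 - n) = (n + 1)/(n*(n - 1))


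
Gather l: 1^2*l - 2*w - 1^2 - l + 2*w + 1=0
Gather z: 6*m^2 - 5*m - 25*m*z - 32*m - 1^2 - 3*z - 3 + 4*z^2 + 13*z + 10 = 6*m^2 - 37*m + 4*z^2 + z*(10 - 25*m) + 6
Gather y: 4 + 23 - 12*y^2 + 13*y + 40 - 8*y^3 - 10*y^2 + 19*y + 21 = -8*y^3 - 22*y^2 + 32*y + 88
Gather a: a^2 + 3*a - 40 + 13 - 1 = a^2 + 3*a - 28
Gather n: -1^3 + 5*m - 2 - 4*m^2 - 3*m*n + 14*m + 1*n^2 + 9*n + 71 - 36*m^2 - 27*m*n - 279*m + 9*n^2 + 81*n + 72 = -40*m^2 - 260*m + 10*n^2 + n*(90 - 30*m) + 140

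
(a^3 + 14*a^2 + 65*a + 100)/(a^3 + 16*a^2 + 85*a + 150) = (a + 4)/(a + 6)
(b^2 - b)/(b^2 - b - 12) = b*(1 - b)/(-b^2 + b + 12)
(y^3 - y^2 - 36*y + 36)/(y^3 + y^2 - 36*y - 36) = (y - 1)/(y + 1)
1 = 1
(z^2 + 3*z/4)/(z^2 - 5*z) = (z + 3/4)/(z - 5)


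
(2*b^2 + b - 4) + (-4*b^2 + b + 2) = -2*b^2 + 2*b - 2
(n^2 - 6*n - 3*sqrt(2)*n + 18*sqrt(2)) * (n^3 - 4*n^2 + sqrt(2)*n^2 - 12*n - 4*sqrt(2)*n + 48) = n^5 - 10*n^4 - 2*sqrt(2)*n^4 + 6*n^3 + 20*sqrt(2)*n^3 - 12*sqrt(2)*n^2 + 180*n^2 - 360*sqrt(2)*n - 432*n + 864*sqrt(2)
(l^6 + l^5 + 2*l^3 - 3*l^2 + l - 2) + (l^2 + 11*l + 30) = l^6 + l^5 + 2*l^3 - 2*l^2 + 12*l + 28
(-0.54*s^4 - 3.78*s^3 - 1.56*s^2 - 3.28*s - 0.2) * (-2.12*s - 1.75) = 1.1448*s^5 + 8.9586*s^4 + 9.9222*s^3 + 9.6836*s^2 + 6.164*s + 0.35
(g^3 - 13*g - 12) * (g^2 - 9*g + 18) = g^5 - 9*g^4 + 5*g^3 + 105*g^2 - 126*g - 216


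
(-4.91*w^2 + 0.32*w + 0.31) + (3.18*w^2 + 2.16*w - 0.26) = -1.73*w^2 + 2.48*w + 0.05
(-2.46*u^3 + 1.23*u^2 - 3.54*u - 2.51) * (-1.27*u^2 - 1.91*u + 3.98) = 3.1242*u^5 + 3.1365*u^4 - 7.6443*u^3 + 14.8445*u^2 - 9.2951*u - 9.9898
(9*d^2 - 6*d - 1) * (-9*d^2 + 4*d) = -81*d^4 + 90*d^3 - 15*d^2 - 4*d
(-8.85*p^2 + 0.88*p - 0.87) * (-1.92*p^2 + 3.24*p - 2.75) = 16.992*p^4 - 30.3636*p^3 + 28.8591*p^2 - 5.2388*p + 2.3925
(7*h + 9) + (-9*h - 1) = 8 - 2*h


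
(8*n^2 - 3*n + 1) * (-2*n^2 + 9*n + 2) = -16*n^4 + 78*n^3 - 13*n^2 + 3*n + 2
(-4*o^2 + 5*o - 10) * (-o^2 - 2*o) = 4*o^4 + 3*o^3 + 20*o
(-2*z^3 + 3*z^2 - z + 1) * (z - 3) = -2*z^4 + 9*z^3 - 10*z^2 + 4*z - 3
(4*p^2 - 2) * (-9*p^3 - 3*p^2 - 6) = -36*p^5 - 12*p^4 + 18*p^3 - 18*p^2 + 12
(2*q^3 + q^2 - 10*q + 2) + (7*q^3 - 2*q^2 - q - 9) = 9*q^3 - q^2 - 11*q - 7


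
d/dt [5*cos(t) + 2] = -5*sin(t)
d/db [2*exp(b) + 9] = 2*exp(b)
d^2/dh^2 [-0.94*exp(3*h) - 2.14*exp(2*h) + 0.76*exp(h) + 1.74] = (-8.46*exp(2*h) - 8.56*exp(h) + 0.76)*exp(h)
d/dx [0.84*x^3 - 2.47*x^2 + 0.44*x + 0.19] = 2.52*x^2 - 4.94*x + 0.44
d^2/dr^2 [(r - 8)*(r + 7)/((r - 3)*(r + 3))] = 2*(-r^3 - 141*r^2 - 27*r - 423)/(r^6 - 27*r^4 + 243*r^2 - 729)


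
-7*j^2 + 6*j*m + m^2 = (-j + m)*(7*j + m)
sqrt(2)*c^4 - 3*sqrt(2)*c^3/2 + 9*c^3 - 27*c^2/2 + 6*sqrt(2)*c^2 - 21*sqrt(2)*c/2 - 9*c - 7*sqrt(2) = (c - 2)*(c + sqrt(2))*(c + 7*sqrt(2)/2)*(sqrt(2)*c + sqrt(2)/2)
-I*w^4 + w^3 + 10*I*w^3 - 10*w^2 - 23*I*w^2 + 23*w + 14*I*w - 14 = (w - 7)*(w - 2)*(w - 1)*(-I*w + 1)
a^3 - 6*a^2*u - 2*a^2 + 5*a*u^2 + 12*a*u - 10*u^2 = (a - 2)*(a - 5*u)*(a - u)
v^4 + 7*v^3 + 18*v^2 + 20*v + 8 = (v + 1)*(v + 2)^3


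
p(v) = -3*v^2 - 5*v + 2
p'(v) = -6*v - 5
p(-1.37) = 3.22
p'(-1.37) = 3.22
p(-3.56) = -18.22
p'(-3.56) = 16.36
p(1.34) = -10.09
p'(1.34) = -13.04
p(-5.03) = -48.75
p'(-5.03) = 25.18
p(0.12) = 1.36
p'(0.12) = -5.72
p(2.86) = -36.84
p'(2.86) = -22.16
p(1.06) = -6.67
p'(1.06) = -11.36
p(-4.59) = -38.25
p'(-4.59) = 22.54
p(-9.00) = -196.00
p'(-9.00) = 49.00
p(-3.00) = -10.00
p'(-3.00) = 13.00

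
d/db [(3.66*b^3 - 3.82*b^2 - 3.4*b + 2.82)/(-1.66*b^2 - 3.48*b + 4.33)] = (-6.0756*b^4 - 25.4736*b^3 + 55.193*b^2 - 23.7188*b - 4.9084)/(2.7556*b^4 + 11.5536*b^3 - 2.2652*b^2 - 30.1368*b + 18.7489)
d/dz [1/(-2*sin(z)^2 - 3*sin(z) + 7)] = (4*sin(z) + 3)*cos(z)/(3*sin(z) - cos(2*z) - 6)^2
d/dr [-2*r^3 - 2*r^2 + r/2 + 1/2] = -6*r^2 - 4*r + 1/2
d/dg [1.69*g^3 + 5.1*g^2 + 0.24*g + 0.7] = 5.07*g^2 + 10.2*g + 0.24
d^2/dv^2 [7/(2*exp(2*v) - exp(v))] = 7*((1 - 8*exp(v))*(2*exp(v) - 1) + 2*(4*exp(v) - 1)^2)*exp(-v)/(2*exp(v) - 1)^3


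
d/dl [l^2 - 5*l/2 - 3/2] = 2*l - 5/2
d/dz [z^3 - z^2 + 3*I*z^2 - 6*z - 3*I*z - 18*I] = 3*z^2 + z*(-2 + 6*I) - 6 - 3*I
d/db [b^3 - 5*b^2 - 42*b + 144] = 3*b^2 - 10*b - 42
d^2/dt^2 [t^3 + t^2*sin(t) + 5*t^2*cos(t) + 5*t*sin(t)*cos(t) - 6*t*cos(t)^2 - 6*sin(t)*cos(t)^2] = -t^2*sin(t) - 5*t^2*cos(t) - 20*t*sin(t) - 10*t*sin(2*t) + 4*t*cos(t) + 12*t*cos(2*t) + 6*t + 7*sin(t)/2 + 12*sin(2*t) + 27*sin(3*t)/2 + 10*cos(t) + 10*cos(2*t)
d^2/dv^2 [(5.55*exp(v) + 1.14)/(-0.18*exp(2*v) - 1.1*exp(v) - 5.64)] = (-0.17982*exp(4*v) + 0.951155999999999*exp(3*v) + 33.129*exp(2*v) + 37.682112*exp(v) - 169.47072)*exp(v)/(0.005832*exp(6*v) + 0.10692*exp(5*v) + 1.201608*exp(4*v) + 8.03132*exp(3*v) + 37.650384*exp(2*v) + 104.97168*exp(v) + 179.406144)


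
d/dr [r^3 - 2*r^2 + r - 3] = 3*r^2 - 4*r + 1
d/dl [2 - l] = -1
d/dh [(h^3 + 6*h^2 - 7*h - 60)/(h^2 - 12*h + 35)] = (h^4 - 24*h^3 + 40*h^2 + 540*h - 965)/(h^4 - 24*h^3 + 214*h^2 - 840*h + 1225)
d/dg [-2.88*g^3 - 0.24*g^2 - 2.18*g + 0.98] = -8.64*g^2 - 0.48*g - 2.18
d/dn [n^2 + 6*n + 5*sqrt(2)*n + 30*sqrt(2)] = 2*n + 6 + 5*sqrt(2)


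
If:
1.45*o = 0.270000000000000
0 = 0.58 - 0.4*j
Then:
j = 1.45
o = 0.19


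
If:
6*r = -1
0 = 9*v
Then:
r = -1/6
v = 0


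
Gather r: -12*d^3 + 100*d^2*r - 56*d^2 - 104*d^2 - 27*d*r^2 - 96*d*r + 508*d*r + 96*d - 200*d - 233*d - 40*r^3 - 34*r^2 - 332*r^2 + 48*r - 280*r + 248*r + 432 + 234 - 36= -12*d^3 - 160*d^2 - 337*d - 40*r^3 + r^2*(-27*d - 366) + r*(100*d^2 + 412*d + 16) + 630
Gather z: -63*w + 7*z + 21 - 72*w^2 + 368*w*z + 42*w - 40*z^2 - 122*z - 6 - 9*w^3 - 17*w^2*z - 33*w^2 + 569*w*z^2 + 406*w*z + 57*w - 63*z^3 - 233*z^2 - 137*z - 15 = -9*w^3 - 105*w^2 + 36*w - 63*z^3 + z^2*(569*w - 273) + z*(-17*w^2 + 774*w - 252)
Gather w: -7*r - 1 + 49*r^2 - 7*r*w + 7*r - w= 49*r^2 + w*(-7*r - 1) - 1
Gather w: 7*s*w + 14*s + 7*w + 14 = 14*s + w*(7*s + 7) + 14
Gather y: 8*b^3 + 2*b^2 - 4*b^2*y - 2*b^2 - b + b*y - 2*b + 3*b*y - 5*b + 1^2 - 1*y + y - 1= 8*b^3 - 8*b + y*(-4*b^2 + 4*b)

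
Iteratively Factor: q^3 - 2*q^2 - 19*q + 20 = (q - 1)*(q^2 - q - 20) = (q - 1)*(q + 4)*(q - 5)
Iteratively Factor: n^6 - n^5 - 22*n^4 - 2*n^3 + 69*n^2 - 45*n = (n + 3)*(n^5 - 4*n^4 - 10*n^3 + 28*n^2 - 15*n) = (n - 1)*(n + 3)*(n^4 - 3*n^3 - 13*n^2 + 15*n) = n*(n - 1)*(n + 3)*(n^3 - 3*n^2 - 13*n + 15) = n*(n - 1)^2*(n + 3)*(n^2 - 2*n - 15) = n*(n - 1)^2*(n + 3)^2*(n - 5)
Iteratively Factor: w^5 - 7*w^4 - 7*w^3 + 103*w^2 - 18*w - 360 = (w - 5)*(w^4 - 2*w^3 - 17*w^2 + 18*w + 72) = (w - 5)*(w + 2)*(w^3 - 4*w^2 - 9*w + 36) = (w - 5)*(w - 4)*(w + 2)*(w^2 - 9) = (w - 5)*(w - 4)*(w - 3)*(w + 2)*(w + 3)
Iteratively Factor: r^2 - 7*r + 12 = (r - 4)*(r - 3)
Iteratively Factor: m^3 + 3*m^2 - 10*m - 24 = (m + 2)*(m^2 + m - 12) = (m + 2)*(m + 4)*(m - 3)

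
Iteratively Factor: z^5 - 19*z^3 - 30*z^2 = (z - 5)*(z^4 + 5*z^3 + 6*z^2) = (z - 5)*(z + 3)*(z^3 + 2*z^2) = z*(z - 5)*(z + 3)*(z^2 + 2*z) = z^2*(z - 5)*(z + 3)*(z + 2)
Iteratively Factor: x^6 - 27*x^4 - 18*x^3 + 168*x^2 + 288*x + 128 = (x + 1)*(x^5 - x^4 - 26*x^3 + 8*x^2 + 160*x + 128) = (x - 4)*(x + 1)*(x^4 + 3*x^3 - 14*x^2 - 48*x - 32) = (x - 4)*(x + 1)*(x + 4)*(x^3 - x^2 - 10*x - 8) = (x - 4)*(x + 1)^2*(x + 4)*(x^2 - 2*x - 8) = (x - 4)*(x + 1)^2*(x + 2)*(x + 4)*(x - 4)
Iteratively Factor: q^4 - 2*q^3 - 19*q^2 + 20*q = (q - 5)*(q^3 + 3*q^2 - 4*q) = (q - 5)*(q + 4)*(q^2 - q) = (q - 5)*(q - 1)*(q + 4)*(q)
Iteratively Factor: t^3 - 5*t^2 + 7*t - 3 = (t - 3)*(t^2 - 2*t + 1) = (t - 3)*(t - 1)*(t - 1)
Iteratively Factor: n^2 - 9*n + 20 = (n - 4)*(n - 5)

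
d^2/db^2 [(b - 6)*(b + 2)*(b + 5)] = 6*b + 2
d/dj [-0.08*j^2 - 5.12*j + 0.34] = -0.16*j - 5.12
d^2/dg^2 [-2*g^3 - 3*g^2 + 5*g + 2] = -12*g - 6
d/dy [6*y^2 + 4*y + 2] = 12*y + 4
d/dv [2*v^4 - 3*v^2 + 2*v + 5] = 8*v^3 - 6*v + 2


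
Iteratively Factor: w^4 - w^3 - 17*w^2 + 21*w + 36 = (w + 1)*(w^3 - 2*w^2 - 15*w + 36) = (w - 3)*(w + 1)*(w^2 + w - 12) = (w - 3)*(w + 1)*(w + 4)*(w - 3)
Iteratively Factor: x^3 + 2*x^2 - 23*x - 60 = (x + 3)*(x^2 - x - 20) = (x - 5)*(x + 3)*(x + 4)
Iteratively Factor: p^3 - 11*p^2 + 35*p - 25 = (p - 5)*(p^2 - 6*p + 5) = (p - 5)^2*(p - 1)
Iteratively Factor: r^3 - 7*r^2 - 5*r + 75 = (r + 3)*(r^2 - 10*r + 25) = (r - 5)*(r + 3)*(r - 5)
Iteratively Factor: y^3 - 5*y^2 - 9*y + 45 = (y + 3)*(y^2 - 8*y + 15) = (y - 3)*(y + 3)*(y - 5)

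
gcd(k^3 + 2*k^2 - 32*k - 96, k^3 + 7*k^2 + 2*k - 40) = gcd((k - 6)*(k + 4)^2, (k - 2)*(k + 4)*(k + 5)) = k + 4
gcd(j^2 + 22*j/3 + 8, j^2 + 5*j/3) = 1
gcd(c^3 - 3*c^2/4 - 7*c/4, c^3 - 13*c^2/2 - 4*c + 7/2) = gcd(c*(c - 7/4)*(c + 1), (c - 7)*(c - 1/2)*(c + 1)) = c + 1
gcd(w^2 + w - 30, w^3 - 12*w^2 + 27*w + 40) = w - 5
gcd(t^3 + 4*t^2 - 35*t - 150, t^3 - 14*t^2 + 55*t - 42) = t - 6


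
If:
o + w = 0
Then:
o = -w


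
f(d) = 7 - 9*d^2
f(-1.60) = -16.04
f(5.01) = -218.90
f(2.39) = -44.41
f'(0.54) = -9.72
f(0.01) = 7.00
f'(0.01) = -0.18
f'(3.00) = -54.00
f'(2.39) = -43.02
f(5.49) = -264.26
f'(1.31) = -23.58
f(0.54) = 4.38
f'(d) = -18*d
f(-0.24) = 6.48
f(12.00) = -1289.00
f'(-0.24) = 4.32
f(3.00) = -74.00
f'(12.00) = -216.00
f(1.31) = -8.44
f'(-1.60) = 28.80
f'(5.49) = -98.82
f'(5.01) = -90.18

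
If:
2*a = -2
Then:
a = -1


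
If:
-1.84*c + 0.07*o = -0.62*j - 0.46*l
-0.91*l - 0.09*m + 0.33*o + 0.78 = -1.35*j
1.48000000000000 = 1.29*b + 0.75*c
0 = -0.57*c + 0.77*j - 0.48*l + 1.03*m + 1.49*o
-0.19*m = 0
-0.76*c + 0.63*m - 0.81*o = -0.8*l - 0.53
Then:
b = 1.70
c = -0.96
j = -1.65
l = -1.60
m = 0.00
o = -0.03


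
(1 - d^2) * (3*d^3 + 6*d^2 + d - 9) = -3*d^5 - 6*d^4 + 2*d^3 + 15*d^2 + d - 9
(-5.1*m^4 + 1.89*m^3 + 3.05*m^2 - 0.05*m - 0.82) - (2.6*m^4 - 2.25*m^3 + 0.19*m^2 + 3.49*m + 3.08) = -7.7*m^4 + 4.14*m^3 + 2.86*m^2 - 3.54*m - 3.9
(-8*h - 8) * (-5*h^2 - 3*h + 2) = 40*h^3 + 64*h^2 + 8*h - 16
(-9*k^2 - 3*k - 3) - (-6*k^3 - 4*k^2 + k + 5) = 6*k^3 - 5*k^2 - 4*k - 8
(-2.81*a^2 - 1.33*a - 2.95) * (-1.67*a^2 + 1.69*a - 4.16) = 4.6927*a^4 - 2.5278*a^3 + 14.3684*a^2 + 0.547300000000001*a + 12.272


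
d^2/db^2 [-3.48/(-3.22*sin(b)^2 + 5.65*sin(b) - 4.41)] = (-144.328128*sin(b)^4 + 189.93492*sin(b)^3 + 303.068676*sin(b)^2 - 466.57926*sin(b) + 123.347208)/(3.22*sin(b)^2 - 5.65*sin(b) + 4.41)^3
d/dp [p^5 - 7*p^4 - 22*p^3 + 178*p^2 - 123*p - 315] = 5*p^4 - 28*p^3 - 66*p^2 + 356*p - 123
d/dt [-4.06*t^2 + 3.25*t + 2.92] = 3.25 - 8.12*t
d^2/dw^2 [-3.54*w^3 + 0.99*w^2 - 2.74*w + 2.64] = 1.98 - 21.24*w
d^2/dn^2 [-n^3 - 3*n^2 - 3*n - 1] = -6*n - 6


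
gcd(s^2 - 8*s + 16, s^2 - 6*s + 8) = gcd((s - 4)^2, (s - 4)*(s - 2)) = s - 4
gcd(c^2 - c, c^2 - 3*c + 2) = c - 1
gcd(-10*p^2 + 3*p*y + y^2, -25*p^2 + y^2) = 5*p + y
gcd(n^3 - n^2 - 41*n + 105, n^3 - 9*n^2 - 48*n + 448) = n + 7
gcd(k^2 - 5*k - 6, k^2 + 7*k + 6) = k + 1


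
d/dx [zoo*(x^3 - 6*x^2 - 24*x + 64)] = zoo*(x^2 + x + 1)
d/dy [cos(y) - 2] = -sin(y)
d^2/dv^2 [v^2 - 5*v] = 2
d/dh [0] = 0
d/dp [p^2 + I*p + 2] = 2*p + I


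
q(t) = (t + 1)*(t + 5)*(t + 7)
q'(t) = (t + 1)*(t + 5) + (t + 1)*(t + 7) + (t + 5)*(t + 7)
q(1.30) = 120.27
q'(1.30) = 85.87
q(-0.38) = 18.96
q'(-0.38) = 37.55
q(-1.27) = -5.77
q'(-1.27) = 18.82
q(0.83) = 83.54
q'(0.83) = 70.65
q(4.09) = 513.11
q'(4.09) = 203.52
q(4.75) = 658.73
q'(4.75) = 238.19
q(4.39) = 576.47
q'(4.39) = 218.96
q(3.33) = 372.59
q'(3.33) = 166.85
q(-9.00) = -64.00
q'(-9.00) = 56.00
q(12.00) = 4199.00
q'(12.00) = 791.00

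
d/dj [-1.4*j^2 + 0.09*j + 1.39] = 0.09 - 2.8*j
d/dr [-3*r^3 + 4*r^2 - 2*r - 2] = -9*r^2 + 8*r - 2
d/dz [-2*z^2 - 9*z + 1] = -4*z - 9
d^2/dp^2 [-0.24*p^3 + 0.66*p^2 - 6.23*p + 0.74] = 1.32 - 1.44*p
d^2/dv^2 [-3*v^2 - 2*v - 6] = -6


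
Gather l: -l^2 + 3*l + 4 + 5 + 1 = -l^2 + 3*l + 10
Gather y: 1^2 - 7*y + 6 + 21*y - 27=14*y - 20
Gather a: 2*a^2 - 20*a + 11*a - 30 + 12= 2*a^2 - 9*a - 18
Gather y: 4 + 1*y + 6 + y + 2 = 2*y + 12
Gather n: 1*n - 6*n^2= -6*n^2 + n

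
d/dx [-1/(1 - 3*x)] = -3/(3*x - 1)^2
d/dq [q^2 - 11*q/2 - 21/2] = 2*q - 11/2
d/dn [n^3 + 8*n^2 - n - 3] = 3*n^2 + 16*n - 1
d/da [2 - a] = -1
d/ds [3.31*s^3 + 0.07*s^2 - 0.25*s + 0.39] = 9.93*s^2 + 0.14*s - 0.25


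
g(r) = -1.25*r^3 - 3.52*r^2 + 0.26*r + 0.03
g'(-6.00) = -92.50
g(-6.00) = 141.75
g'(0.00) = 0.26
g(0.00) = 0.03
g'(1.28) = -14.90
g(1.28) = -8.03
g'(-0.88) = 3.55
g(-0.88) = -2.07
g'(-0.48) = 2.78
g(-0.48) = -0.77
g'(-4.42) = -41.88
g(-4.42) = 38.05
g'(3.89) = -83.87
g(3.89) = -125.80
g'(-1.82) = 0.65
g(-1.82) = -4.57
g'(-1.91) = 0.03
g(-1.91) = -4.60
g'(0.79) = -7.64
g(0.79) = -2.58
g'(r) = -3.75*r^2 - 7.04*r + 0.26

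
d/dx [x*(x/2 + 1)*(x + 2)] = (x/2 + 1)*(3*x + 2)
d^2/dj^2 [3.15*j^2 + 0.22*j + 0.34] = 6.30000000000000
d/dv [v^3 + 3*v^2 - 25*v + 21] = 3*v^2 + 6*v - 25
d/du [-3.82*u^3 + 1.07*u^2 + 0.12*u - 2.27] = -11.46*u^2 + 2.14*u + 0.12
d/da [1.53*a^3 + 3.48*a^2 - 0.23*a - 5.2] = 4.59*a^2 + 6.96*a - 0.23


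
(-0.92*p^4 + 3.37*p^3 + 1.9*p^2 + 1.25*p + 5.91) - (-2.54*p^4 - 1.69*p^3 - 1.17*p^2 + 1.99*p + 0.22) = 1.62*p^4 + 5.06*p^3 + 3.07*p^2 - 0.74*p + 5.69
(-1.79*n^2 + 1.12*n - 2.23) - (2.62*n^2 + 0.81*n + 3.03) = -4.41*n^2 + 0.31*n - 5.26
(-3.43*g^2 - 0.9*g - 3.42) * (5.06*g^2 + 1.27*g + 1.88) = -17.3558*g^4 - 8.9101*g^3 - 24.8966*g^2 - 6.0354*g - 6.4296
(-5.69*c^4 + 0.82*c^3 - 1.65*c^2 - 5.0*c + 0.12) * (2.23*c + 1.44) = -12.6887*c^5 - 6.365*c^4 - 2.4987*c^3 - 13.526*c^2 - 6.9324*c + 0.1728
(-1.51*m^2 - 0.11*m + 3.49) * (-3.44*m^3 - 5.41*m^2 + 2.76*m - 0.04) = 5.1944*m^5 + 8.5475*m^4 - 15.5781*m^3 - 19.1241*m^2 + 9.6368*m - 0.1396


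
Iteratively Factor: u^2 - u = (u - 1)*(u)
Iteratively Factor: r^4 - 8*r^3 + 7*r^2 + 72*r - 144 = (r - 4)*(r^3 - 4*r^2 - 9*r + 36) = (r - 4)^2*(r^2 - 9) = (r - 4)^2*(r + 3)*(r - 3)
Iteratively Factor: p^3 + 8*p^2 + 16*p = (p + 4)*(p^2 + 4*p) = (p + 4)^2*(p)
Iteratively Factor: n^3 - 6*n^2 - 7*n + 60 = (n - 5)*(n^2 - n - 12) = (n - 5)*(n + 3)*(n - 4)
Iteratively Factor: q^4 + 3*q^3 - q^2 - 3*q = (q + 1)*(q^3 + 2*q^2 - 3*q) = (q - 1)*(q + 1)*(q^2 + 3*q) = q*(q - 1)*(q + 1)*(q + 3)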